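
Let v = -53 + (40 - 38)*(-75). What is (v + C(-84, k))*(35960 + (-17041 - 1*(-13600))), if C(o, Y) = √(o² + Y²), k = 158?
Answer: -6601357 + 65038*√8005 ≈ -7.8236e+5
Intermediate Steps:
v = -203 (v = -53 + 2*(-75) = -53 - 150 = -203)
C(o, Y) = √(Y² + o²)
(v + C(-84, k))*(35960 + (-17041 - 1*(-13600))) = (-203 + √(158² + (-84)²))*(35960 + (-17041 - 1*(-13600))) = (-203 + √(24964 + 7056))*(35960 + (-17041 + 13600)) = (-203 + √32020)*(35960 - 3441) = (-203 + 2*√8005)*32519 = -6601357 + 65038*√8005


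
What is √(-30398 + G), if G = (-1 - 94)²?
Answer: I*√21373 ≈ 146.2*I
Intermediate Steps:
G = 9025 (G = (-95)² = 9025)
√(-30398 + G) = √(-30398 + 9025) = √(-21373) = I*√21373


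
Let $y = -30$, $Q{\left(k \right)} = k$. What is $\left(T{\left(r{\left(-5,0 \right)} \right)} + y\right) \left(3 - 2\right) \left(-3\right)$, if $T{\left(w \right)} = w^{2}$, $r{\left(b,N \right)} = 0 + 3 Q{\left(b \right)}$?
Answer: $-585$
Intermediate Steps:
$r{\left(b,N \right)} = 3 b$ ($r{\left(b,N \right)} = 0 + 3 b = 3 b$)
$\left(T{\left(r{\left(-5,0 \right)} \right)} + y\right) \left(3 - 2\right) \left(-3\right) = \left(\left(3 \left(-5\right)\right)^{2} - 30\right) \left(3 - 2\right) \left(-3\right) = \left(\left(-15\right)^{2} - 30\right) 1 \left(-3\right) = \left(225 - 30\right) \left(-3\right) = 195 \left(-3\right) = -585$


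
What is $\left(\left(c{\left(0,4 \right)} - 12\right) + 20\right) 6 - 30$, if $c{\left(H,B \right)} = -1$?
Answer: $12$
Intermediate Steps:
$\left(\left(c{\left(0,4 \right)} - 12\right) + 20\right) 6 - 30 = \left(\left(-1 - 12\right) + 20\right) 6 - 30 = \left(-13 + 20\right) 6 - 30 = 7 \cdot 6 - 30 = 42 - 30 = 12$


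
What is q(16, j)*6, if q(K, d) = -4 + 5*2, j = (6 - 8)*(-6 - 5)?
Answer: 36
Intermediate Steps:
j = 22 (j = -2*(-11) = 22)
q(K, d) = 6 (q(K, d) = -4 + 10 = 6)
q(16, j)*6 = 6*6 = 36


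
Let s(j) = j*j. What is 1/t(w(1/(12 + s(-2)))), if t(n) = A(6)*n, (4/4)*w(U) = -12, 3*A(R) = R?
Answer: -1/24 ≈ -0.041667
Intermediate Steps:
A(R) = R/3
s(j) = j²
w(U) = -12
t(n) = 2*n (t(n) = ((⅓)*6)*n = 2*n)
1/t(w(1/(12 + s(-2)))) = 1/(2*(-12)) = 1/(-24) = -1/24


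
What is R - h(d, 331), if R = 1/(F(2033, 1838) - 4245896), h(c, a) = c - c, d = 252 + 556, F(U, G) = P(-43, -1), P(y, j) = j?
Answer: -1/4245897 ≈ -2.3552e-7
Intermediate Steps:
F(U, G) = -1
d = 808
h(c, a) = 0
R = -1/4245897 (R = 1/(-1 - 4245896) = 1/(-4245897) = -1/4245897 ≈ -2.3552e-7)
R - h(d, 331) = -1/4245897 - 1*0 = -1/4245897 + 0 = -1/4245897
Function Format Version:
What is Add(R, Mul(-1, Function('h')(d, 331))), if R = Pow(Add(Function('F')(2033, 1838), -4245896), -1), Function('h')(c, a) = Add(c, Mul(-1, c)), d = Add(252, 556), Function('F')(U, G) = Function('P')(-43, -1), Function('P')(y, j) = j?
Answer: Rational(-1, 4245897) ≈ -2.3552e-7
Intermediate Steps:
Function('F')(U, G) = -1
d = 808
Function('h')(c, a) = 0
R = Rational(-1, 4245897) (R = Pow(Add(-1, -4245896), -1) = Pow(-4245897, -1) = Rational(-1, 4245897) ≈ -2.3552e-7)
Add(R, Mul(-1, Function('h')(d, 331))) = Add(Rational(-1, 4245897), Mul(-1, 0)) = Add(Rational(-1, 4245897), 0) = Rational(-1, 4245897)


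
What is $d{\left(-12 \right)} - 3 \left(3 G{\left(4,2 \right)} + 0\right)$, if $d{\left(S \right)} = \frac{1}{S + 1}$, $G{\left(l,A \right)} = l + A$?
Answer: $- \frac{595}{11} \approx -54.091$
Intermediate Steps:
$G{\left(l,A \right)} = A + l$
$d{\left(S \right)} = \frac{1}{1 + S}$
$d{\left(-12 \right)} - 3 \left(3 G{\left(4,2 \right)} + 0\right) = \frac{1}{1 - 12} - 3 \left(3 \left(2 + 4\right) + 0\right) = \frac{1}{-11} - 3 \left(3 \cdot 6 + 0\right) = - \frac{1}{11} - 3 \left(18 + 0\right) = - \frac{1}{11} - 54 = - \frac{595}{11}$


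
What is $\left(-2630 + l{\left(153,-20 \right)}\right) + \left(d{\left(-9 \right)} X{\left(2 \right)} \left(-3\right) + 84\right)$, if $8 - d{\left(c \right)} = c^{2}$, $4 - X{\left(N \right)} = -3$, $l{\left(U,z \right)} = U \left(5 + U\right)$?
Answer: $23161$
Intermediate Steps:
$X{\left(N \right)} = 7$ ($X{\left(N \right)} = 4 - -3 = 4 + 3 = 7$)
$d{\left(c \right)} = 8 - c^{2}$
$\left(-2630 + l{\left(153,-20 \right)}\right) + \left(d{\left(-9 \right)} X{\left(2 \right)} \left(-3\right) + 84\right) = \left(-2630 + 153 \left(5 + 153\right)\right) + \left(\left(8 - \left(-9\right)^{2}\right) 7 \left(-3\right) + 84\right) = \left(-2630 + 153 \cdot 158\right) + \left(\left(8 - 81\right) \left(-21\right) + 84\right) = \left(-2630 + 24174\right) + \left(\left(8 - 81\right) \left(-21\right) + 84\right) = 21544 + \left(\left(-73\right) \left(-21\right) + 84\right) = 21544 + \left(1533 + 84\right) = 21544 + 1617 = 23161$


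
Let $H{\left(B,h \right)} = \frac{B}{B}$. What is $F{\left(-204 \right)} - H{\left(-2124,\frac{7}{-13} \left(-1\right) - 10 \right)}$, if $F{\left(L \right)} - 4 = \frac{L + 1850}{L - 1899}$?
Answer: $\frac{4663}{2103} \approx 2.2173$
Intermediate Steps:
$H{\left(B,h \right)} = 1$
$F{\left(L \right)} = 4 + \frac{1850 + L}{-1899 + L}$ ($F{\left(L \right)} = 4 + \frac{L + 1850}{L - 1899} = 4 + \frac{1850 + L}{-1899 + L}$)
$F{\left(-204 \right)} - H{\left(-2124,\frac{7}{-13} \left(-1\right) - 10 \right)} = \frac{-5746 + 5 \left(-204\right)}{-1899 - 204} - 1 = \frac{-5746 - 1020}{-2103} - 1 = \left(- \frac{1}{2103}\right) \left(-6766\right) - 1 = \frac{6766}{2103} - 1 = \frac{4663}{2103}$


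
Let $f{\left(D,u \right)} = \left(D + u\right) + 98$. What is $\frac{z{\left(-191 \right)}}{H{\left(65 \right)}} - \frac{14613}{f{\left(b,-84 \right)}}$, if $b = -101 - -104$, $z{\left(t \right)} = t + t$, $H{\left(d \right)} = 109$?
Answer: $- \frac{1599311}{1853} \approx -863.09$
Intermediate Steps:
$z{\left(t \right)} = 2 t$
$b = 3$ ($b = -101 + 104 = 3$)
$f{\left(D,u \right)} = 98 + D + u$
$\frac{z{\left(-191 \right)}}{H{\left(65 \right)}} - \frac{14613}{f{\left(b,-84 \right)}} = \frac{2 \left(-191\right)}{109} - \frac{14613}{98 + 3 - 84} = \left(-382\right) \frac{1}{109} - \frac{14613}{17} = - \frac{382}{109} - \frac{14613}{17} = - \frac{1599311}{1853}$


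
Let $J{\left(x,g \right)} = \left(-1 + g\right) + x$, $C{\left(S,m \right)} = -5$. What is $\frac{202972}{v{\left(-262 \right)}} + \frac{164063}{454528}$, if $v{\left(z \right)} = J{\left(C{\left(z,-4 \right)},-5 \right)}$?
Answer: $- \frac{8386786593}{454528} \approx -18452.0$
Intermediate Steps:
$J{\left(x,g \right)} = -1 + g + x$
$v{\left(z \right)} = -11$ ($v{\left(z \right)} = -1 - 5 - 5 = -11$)
$\frac{202972}{v{\left(-262 \right)}} + \frac{164063}{454528} = \frac{202972}{-11} + \frac{164063}{454528} = 202972 \left(- \frac{1}{11}\right) + 164063 \cdot \frac{1}{454528} = -18452 + \frac{164063}{454528} = - \frac{8386786593}{454528}$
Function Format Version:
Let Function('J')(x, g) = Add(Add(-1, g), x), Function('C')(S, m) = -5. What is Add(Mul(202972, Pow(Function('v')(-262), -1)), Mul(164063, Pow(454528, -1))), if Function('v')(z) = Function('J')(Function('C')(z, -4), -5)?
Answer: Rational(-8386786593, 454528) ≈ -18452.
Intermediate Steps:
Function('J')(x, g) = Add(-1, g, x)
Function('v')(z) = -11 (Function('v')(z) = Add(-1, -5, -5) = -11)
Add(Mul(202972, Pow(Function('v')(-262), -1)), Mul(164063, Pow(454528, -1))) = Add(Mul(202972, Pow(-11, -1)), Mul(164063, Pow(454528, -1))) = Add(Mul(202972, Rational(-1, 11)), Mul(164063, Rational(1, 454528))) = Add(-18452, Rational(164063, 454528)) = Rational(-8386786593, 454528)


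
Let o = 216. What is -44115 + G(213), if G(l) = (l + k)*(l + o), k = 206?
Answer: 135636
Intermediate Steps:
G(l) = (206 + l)*(216 + l) (G(l) = (l + 206)*(l + 216) = (206 + l)*(216 + l))
-44115 + G(213) = -44115 + (44496 + 213² + 422*213) = -44115 + (44496 + 45369 + 89886) = -44115 + 179751 = 135636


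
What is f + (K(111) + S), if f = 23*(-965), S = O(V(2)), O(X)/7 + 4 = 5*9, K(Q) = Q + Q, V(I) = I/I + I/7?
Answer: -21686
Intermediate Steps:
V(I) = 1 + I/7 (V(I) = 1 + I*(⅐) = 1 + I/7)
K(Q) = 2*Q
O(X) = 287 (O(X) = -28 + 7*(5*9) = -28 + 7*45 = -28 + 315 = 287)
S = 287
f = -22195
f + (K(111) + S) = -22195 + (2*111 + 287) = -22195 + (222 + 287) = -22195 + 509 = -21686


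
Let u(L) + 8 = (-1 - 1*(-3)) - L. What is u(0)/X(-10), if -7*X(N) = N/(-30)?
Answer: 126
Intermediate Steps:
X(N) = N/210 (X(N) = -N/(7*(-30)) = -N*(-1)/(7*30) = -(-1)*N/210 = N/210)
u(L) = -6 - L (u(L) = -8 + ((-1 - 1*(-3)) - L) = -8 + ((-1 + 3) - L) = -8 + (2 - L) = -6 - L)
u(0)/X(-10) = (-6 - 1*0)/(((1/210)*(-10))) = (-6 + 0)/(-1/21) = -6*(-21) = 126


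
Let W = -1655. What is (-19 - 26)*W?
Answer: 74475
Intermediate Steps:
(-19 - 26)*W = (-19 - 26)*(-1655) = -45*(-1655) = 74475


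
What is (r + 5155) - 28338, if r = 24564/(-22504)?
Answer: -130433699/5626 ≈ -23184.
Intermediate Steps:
r = -6141/5626 (r = 24564*(-1/22504) = -6141/5626 ≈ -1.0915)
(r + 5155) - 28338 = (-6141/5626 + 5155) - 28338 = 28995889/5626 - 28338 = -130433699/5626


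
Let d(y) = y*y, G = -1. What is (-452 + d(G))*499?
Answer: -225049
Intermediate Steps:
d(y) = y**2
(-452 + d(G))*499 = (-452 + (-1)**2)*499 = (-452 + 1)*499 = -451*499 = -225049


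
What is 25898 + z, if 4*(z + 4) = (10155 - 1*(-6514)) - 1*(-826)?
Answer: 121071/4 ≈ 30268.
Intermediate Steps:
z = 17479/4 (z = -4 + ((10155 - 1*(-6514)) - 1*(-826))/4 = -4 + ((10155 + 6514) + 826)/4 = -4 + (16669 + 826)/4 = -4 + (¼)*17495 = -4 + 17495/4 = 17479/4 ≈ 4369.8)
25898 + z = 25898 + 17479/4 = 121071/4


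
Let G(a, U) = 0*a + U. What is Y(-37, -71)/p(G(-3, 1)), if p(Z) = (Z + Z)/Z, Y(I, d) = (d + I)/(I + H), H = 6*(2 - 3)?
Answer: 54/43 ≈ 1.2558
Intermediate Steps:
G(a, U) = U (G(a, U) = 0 + U = U)
H = -6 (H = 6*(-1) = -6)
Y(I, d) = (I + d)/(-6 + I) (Y(I, d) = (d + I)/(I - 6) = (I + d)/(-6 + I))
p(Z) = 2 (p(Z) = (2*Z)/Z = 2)
Y(-37, -71)/p(G(-3, 1)) = ((-37 - 71)/(-6 - 37))/2 = (-108/(-43))*(1/2) = -1/43*(-108)*(1/2) = (108/43)*(1/2) = 54/43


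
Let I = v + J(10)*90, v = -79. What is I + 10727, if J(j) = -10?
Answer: 9748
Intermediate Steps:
I = -979 (I = -79 - 10*90 = -79 - 900 = -979)
I + 10727 = -979 + 10727 = 9748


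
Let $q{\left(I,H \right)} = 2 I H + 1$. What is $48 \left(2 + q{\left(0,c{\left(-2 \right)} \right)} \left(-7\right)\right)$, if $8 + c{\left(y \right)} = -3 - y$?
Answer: $-240$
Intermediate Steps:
$c{\left(y \right)} = -11 - y$ ($c{\left(y \right)} = -8 - \left(3 + y\right) = -11 - y$)
$q{\left(I,H \right)} = 1 + 2 H I$ ($q{\left(I,H \right)} = 2 H I + 1 = 1 + 2 H I$)
$48 \left(2 + q{\left(0,c{\left(-2 \right)} \right)} \left(-7\right)\right) = 48 \left(2 + \left(1 + 2 \left(-11 - -2\right) 0\right) \left(-7\right)\right) = 48 \left(2 + \left(1 + 2 \left(-11 + 2\right) 0\right) \left(-7\right)\right) = 48 \left(2 + \left(1 + 2 \left(-9\right) 0\right) \left(-7\right)\right) = 48 \left(2 + \left(1 + 0\right) \left(-7\right)\right) = 48 \left(2 + 1 \left(-7\right)\right) = 48 \left(2 - 7\right) = 48 \left(-5\right) = -240$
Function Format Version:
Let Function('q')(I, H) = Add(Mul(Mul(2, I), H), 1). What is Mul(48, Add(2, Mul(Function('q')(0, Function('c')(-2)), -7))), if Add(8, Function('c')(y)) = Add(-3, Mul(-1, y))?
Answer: -240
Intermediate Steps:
Function('c')(y) = Add(-11, Mul(-1, y)) (Function('c')(y) = Add(-8, Add(-3, Mul(-1, y))) = Add(-11, Mul(-1, y)))
Function('q')(I, H) = Add(1, Mul(2, H, I)) (Function('q')(I, H) = Add(Mul(2, H, I), 1) = Add(1, Mul(2, H, I)))
Mul(48, Add(2, Mul(Function('q')(0, Function('c')(-2)), -7))) = Mul(48, Add(2, Mul(Add(1, Mul(2, Add(-11, Mul(-1, -2)), 0)), -7))) = Mul(48, Add(2, Mul(Add(1, Mul(2, Add(-11, 2), 0)), -7))) = Mul(48, Add(2, Mul(Add(1, Mul(2, -9, 0)), -7))) = Mul(48, Add(2, Mul(Add(1, 0), -7))) = Mul(48, Add(2, Mul(1, -7))) = Mul(48, Add(2, -7)) = Mul(48, -5) = -240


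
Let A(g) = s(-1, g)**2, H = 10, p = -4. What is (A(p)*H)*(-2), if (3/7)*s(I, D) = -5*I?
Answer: -24500/9 ≈ -2722.2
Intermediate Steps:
s(I, D) = -35*I/3 (s(I, D) = 7*(-5*I)/3 = -35*I/3)
A(g) = 1225/9 (A(g) = (-35/3*(-1))**2 = (35/3)**2 = 1225/9)
(A(p)*H)*(-2) = ((1225/9)*10)*(-2) = (12250/9)*(-2) = -24500/9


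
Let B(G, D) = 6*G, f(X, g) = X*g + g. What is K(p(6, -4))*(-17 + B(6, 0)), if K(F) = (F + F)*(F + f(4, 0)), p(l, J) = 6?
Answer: 1368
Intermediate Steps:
f(X, g) = g + X*g
K(F) = 2*F² (K(F) = (F + F)*(F + 0*(1 + 4)) = (2*F)*(F + 0*5) = (2*F)*(F + 0) = (2*F)*F = 2*F²)
K(p(6, -4))*(-17 + B(6, 0)) = (2*6²)*(-17 + 6*6) = (2*36)*(-17 + 36) = 72*19 = 1368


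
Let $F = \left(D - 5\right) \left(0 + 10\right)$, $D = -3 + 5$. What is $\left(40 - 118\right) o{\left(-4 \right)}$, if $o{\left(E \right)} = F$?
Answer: $2340$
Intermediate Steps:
$D = 2$
$F = -30$ ($F = \left(2 - 5\right) \left(0 + 10\right) = \left(-3\right) 10 = -30$)
$o{\left(E \right)} = -30$
$\left(40 - 118\right) o{\left(-4 \right)} = \left(40 - 118\right) \left(-30\right) = \left(-78\right) \left(-30\right) = 2340$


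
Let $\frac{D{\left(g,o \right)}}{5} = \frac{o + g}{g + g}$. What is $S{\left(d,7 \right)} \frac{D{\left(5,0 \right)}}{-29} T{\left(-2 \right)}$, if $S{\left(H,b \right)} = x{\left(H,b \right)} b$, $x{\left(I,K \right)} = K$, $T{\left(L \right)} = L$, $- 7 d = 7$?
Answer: $\frac{245}{29} \approx 8.4483$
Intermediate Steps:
$d = -1$ ($d = \left(- \frac{1}{7}\right) 7 = -1$)
$S{\left(H,b \right)} = b^{2}$ ($S{\left(H,b \right)} = b b = b^{2}$)
$D{\left(g,o \right)} = \frac{5 \left(g + o\right)}{2 g}$ ($D{\left(g,o \right)} = 5 \frac{o + g}{g + g} = 5 \frac{g + o}{2 g} = \frac{5 \left(g + o\right)}{2 g}$)
$S{\left(d,7 \right)} \frac{D{\left(5,0 \right)}}{-29} T{\left(-2 \right)} = 7^{2} \frac{\frac{5}{2} \cdot \frac{1}{5} \left(5 + 0\right)}{-29} \left(-2\right) = 49 \cdot \frac{5}{2} \cdot \frac{1}{5} \cdot 5 \left(- \frac{1}{29}\right) \left(-2\right) = 49 \cdot \frac{5}{2} \left(- \frac{1}{29}\right) \left(-2\right) = 49 \left(- \frac{5}{58}\right) \left(-2\right) = \left(- \frac{245}{58}\right) \left(-2\right) = \frac{245}{29}$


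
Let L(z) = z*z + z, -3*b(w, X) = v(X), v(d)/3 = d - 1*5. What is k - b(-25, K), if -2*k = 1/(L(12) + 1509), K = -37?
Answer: -139861/3330 ≈ -42.000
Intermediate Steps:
v(d) = -15 + 3*d (v(d) = 3*(d - 1*5) = 3*(d - 5) = 3*(-5 + d) = -15 + 3*d)
b(w, X) = 5 - X (b(w, X) = -(-15 + 3*X)/3 = 5 - X)
L(z) = z + z² (L(z) = z² + z = z + z²)
k = -1/3330 (k = -1/(2*(12*(1 + 12) + 1509)) = -1/(2*(12*13 + 1509)) = -1/(2*(156 + 1509)) = -½/1665 = -½*1/1665 = -1/3330 ≈ -0.00030030)
k - b(-25, K) = -1/3330 - (5 - 1*(-37)) = -1/3330 - (5 + 37) = -1/3330 - 1*42 = -1/3330 - 42 = -139861/3330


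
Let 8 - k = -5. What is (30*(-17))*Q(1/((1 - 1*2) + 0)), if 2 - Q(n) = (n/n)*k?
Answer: 5610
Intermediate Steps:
k = 13 (k = 8 - 1*(-5) = 8 + 5 = 13)
Q(n) = -11 (Q(n) = 2 - n/n*13 = 2 - 13 = -11)
(30*(-17))*Q(1/((1 - 1*2) + 0)) = (30*(-17))*(-11) = -510*(-11) = 5610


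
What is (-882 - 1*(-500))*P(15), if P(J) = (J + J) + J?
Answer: -17190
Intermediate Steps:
P(J) = 3*J (P(J) = 2*J + J = 3*J)
(-882 - 1*(-500))*P(15) = (-882 - 1*(-500))*(3*15) = (-882 + 500)*45 = -382*45 = -17190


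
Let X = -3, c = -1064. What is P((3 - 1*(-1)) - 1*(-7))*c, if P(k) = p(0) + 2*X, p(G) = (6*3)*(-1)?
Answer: 25536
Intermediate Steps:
p(G) = -18 (p(G) = 18*(-1) = -18)
P(k) = -24 (P(k) = -18 + 2*(-3) = -18 - 6 = -24)
P((3 - 1*(-1)) - 1*(-7))*c = -24*(-1064) = 25536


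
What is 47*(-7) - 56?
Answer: -385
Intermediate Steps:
47*(-7) - 56 = -329 - 56 = -385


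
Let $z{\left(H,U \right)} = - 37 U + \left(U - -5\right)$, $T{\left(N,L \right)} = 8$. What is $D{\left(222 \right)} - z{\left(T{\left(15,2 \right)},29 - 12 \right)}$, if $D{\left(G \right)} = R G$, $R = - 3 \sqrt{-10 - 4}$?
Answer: $607 - 666 i \sqrt{14} \approx 607.0 - 2491.9 i$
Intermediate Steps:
$z{\left(H,U \right)} = 5 - 36 U$ ($z{\left(H,U \right)} = - 37 U + \left(U + 5\right) = - 37 U + \left(5 + U\right) = 5 - 36 U$)
$R = - 3 i \sqrt{14}$ ($R = - 3 \sqrt{-14} = - 3 i \sqrt{14} \approx - 11.225 i$)
$D{\left(G \right)} = - 3 i G \sqrt{14}$ ($D{\left(G \right)} = - 3 i \sqrt{14} G = - 3 i G \sqrt{14}$)
$D{\left(222 \right)} - z{\left(T{\left(15,2 \right)},29 - 12 \right)} = \left(-3\right) i 222 \sqrt{14} - \left(5 - 36 \left(29 - 12\right)\right) = - 666 i \sqrt{14} - \left(5 - 36 \left(29 - 12\right)\right) = - 666 i \sqrt{14} - \left(5 - 612\right) = - 666 i \sqrt{14} - -607 = - 666 i \sqrt{14} + 607 = 607 - 666 i \sqrt{14}$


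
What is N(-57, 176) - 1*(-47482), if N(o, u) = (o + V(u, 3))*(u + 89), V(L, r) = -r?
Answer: 31582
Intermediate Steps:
N(o, u) = (-3 + o)*(89 + u) (N(o, u) = (o - 1*3)*(u + 89) = (o - 3)*(89 + u) = (-3 + o)*(89 + u))
N(-57, 176) - 1*(-47482) = (-267 - 3*176 + 89*(-57) - 57*176) - 1*(-47482) = (-267 - 528 - 5073 - 10032) + 47482 = -15900 + 47482 = 31582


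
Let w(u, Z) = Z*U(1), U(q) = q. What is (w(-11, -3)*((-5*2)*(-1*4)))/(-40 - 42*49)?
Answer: 60/1049 ≈ 0.057197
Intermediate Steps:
w(u, Z) = Z (w(u, Z) = Z*1 = Z)
(w(-11, -3)*((-5*2)*(-1*4)))/(-40 - 42*49) = (-3*(-5*2)*(-1*4))/(-40 - 42*49) = (-(-30)*(-4))/(-40 - 2058) = -3*40/(-2098) = -120*(-1/2098) = 60/1049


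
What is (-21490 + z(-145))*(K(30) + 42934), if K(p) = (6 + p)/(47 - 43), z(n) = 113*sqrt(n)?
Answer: -922845070 + 4852559*I*sqrt(145) ≈ -9.2285e+8 + 5.8433e+7*I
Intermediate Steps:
K(p) = 3/2 + p/4 (K(p) = (6 + p)/4 = (6 + p)*(1/4) = 3/2 + p/4)
(-21490 + z(-145))*(K(30) + 42934) = (-21490 + 113*sqrt(-145))*((3/2 + (1/4)*30) + 42934) = (-21490 + 113*(I*sqrt(145)))*((3/2 + 15/2) + 42934) = (-21490 + 113*I*sqrt(145))*(9 + 42934) = (-21490 + 113*I*sqrt(145))*42943 = -922845070 + 4852559*I*sqrt(145)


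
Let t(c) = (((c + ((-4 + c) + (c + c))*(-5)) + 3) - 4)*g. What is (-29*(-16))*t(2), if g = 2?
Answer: -8352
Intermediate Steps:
t(c) = 38 - 28*c (t(c) = (((c + ((-4 + c) + (c + c))*(-5)) + 3) - 4)*2 = (((c + ((-4 + c) + 2*c)*(-5)) + 3) - 4)*2 = (((c + (-4 + 3*c)*(-5)) + 3) - 4)*2 = (((c + (20 - 15*c)) + 3) - 4)*2 = (((20 - 14*c) + 3) - 4)*2 = ((23 - 14*c) - 4)*2 = (19 - 14*c)*2 = 38 - 28*c)
(-29*(-16))*t(2) = (-29*(-16))*(38 - 28*2) = 464*(38 - 56) = 464*(-18) = -8352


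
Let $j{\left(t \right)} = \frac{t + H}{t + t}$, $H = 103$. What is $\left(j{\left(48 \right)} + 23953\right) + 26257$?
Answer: $\frac{4820311}{96} \approx 50212.0$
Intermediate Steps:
$j{\left(t \right)} = \frac{103 + t}{2 t}$ ($j{\left(t \right)} = \frac{t + 103}{t + t} = \frac{103 + t}{2 t}$)
$\left(j{\left(48 \right)} + 23953\right) + 26257 = \left(\frac{103 + 48}{2 \cdot 48} + 23953\right) + 26257 = \left(\frac{1}{2} \cdot \frac{1}{48} \cdot 151 + 23953\right) + 26257 = \left(\frac{151}{96} + 23953\right) + 26257 = \frac{2299639}{96} + 26257 = \frac{4820311}{96}$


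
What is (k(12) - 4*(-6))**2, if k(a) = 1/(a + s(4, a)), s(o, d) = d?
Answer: 332929/576 ≈ 578.00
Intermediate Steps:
k(a) = 1/(2*a) (k(a) = 1/(a + a) = 1/(2*a))
(k(12) - 4*(-6))**2 = ((1/2)/12 - 4*(-6))**2 = ((1/2)*(1/12) + 24)**2 = (1/24 + 24)**2 = (577/24)**2 = 332929/576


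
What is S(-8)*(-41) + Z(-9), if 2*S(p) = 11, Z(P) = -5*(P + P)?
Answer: -271/2 ≈ -135.50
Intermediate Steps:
Z(P) = -10*P
S(p) = 11/2 (S(p) = (½)*11 = 11/2)
S(-8)*(-41) + Z(-9) = (11/2)*(-41) - 10*(-9) = -451/2 + 90 = -271/2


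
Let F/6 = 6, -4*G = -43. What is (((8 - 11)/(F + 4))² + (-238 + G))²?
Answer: 132198415281/2560000 ≈ 51640.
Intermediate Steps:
G = 43/4 (G = -¼*(-43) = 43/4 ≈ 10.750)
F = 36 (F = 6*6 = 36)
(((8 - 11)/(F + 4))² + (-238 + G))² = (((8 - 11)/(36 + 4))² + (-238 + 43/4))² = ((-3/40)² - 909/4)² = (9/1600 - 909/4)² = (-363591/1600)² = 132198415281/2560000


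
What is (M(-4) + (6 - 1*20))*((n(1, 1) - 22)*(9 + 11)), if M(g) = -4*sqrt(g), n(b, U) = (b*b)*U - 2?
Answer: 6440 + 3680*I ≈ 6440.0 + 3680.0*I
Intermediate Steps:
n(b, U) = -2 + U*b**2 (n(b, U) = b**2*U - 2 = U*b**2 - 2 = -2 + U*b**2)
(M(-4) + (6 - 1*20))*((n(1, 1) - 22)*(9 + 11)) = (-8*I + (6 - 1*20))*(((-2 + 1*1**2) - 22)*(9 + 11)) = (-8*I + (6 - 20))*(((-2 + 1*1) - 22)*20) = (-8*I - 14)*(((-2 + 1) - 22)*20) = (-14 - 8*I)*((-1 - 22)*20) = (-14 - 8*I)*(-23*20) = (-14 - 8*I)*(-460) = 6440 + 3680*I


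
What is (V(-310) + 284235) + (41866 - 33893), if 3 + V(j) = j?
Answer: 291895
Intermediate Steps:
V(j) = -3 + j
(V(-310) + 284235) + (41866 - 33893) = ((-3 - 310) + 284235) + (41866 - 33893) = (-313 + 284235) + 7973 = 283922 + 7973 = 291895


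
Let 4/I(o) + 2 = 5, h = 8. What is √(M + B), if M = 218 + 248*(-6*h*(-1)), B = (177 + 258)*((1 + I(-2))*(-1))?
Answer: √11107 ≈ 105.39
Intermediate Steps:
I(o) = 4/3 (I(o) = 4/(-2 + 5) = 4/3)
B = -1015 (B = (177 + 258)*((1 + 4/3)*(-1)) = 435*((7/3)*(-1)) = 435*(-7/3) = -1015)
M = 12122 (M = 218 + 248*(-6*8*(-1)) = 218 + 248*(-48*(-1)) = 218 + 248*48 = 218 + 11904 = 12122)
√(M + B) = √(12122 - 1015) = √11107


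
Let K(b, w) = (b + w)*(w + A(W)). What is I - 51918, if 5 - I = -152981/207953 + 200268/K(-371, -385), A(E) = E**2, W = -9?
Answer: -68918422956011/1327571952 ≈ -51913.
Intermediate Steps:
K(b, w) = (81 + w)*(b + w) (K(b, w) = (b + w)*(w + (-9)**2) = (b + w)*(w + 81) = (b + w)*(81 + w) = (81 + w)*(b + w))
I = 6457647925/1327571952 (I = 5 - (-152981/207953 + 200268/((-385)**2 + 81*(-371) + 81*(-385) - 371*(-385))) = 5 - (-152981*1/207953 + 200268/(148225 - 30051 - 31185 + 142835)) = 5 - (-152981/207953 + 200268/229824) = 5 - (-152981/207953 + 200268*(1/229824)) = 5 - (-152981/207953 + 5563/6384) = 5 - 1*180211835/1327571952 = 5 - 180211835/1327571952 = 6457647925/1327571952 ≈ 4.8643)
I - 51918 = 6457647925/1327571952 - 51918 = -68918422956011/1327571952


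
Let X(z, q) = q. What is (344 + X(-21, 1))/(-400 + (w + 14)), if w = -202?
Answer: -115/196 ≈ -0.58673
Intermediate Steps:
(344 + X(-21, 1))/(-400 + (w + 14)) = (344 + 1)/(-400 + (-202 + 14)) = 345/(-400 - 188) = 345/(-588) = 345*(-1/588) = -115/196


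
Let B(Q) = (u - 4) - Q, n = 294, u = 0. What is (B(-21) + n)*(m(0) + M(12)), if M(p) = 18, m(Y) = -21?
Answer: -933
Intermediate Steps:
B(Q) = -4 - Q (B(Q) = (0 - 4) - Q = -4 - Q)
(B(-21) + n)*(m(0) + M(12)) = ((-4 - 1*(-21)) + 294)*(-21 + 18) = ((-4 + 21) + 294)*(-3) = (17 + 294)*(-3) = 311*(-3) = -933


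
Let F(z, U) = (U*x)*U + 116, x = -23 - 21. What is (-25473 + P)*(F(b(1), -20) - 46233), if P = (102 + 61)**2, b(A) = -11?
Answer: -69833832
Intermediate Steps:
P = 26569 (P = 163**2 = 26569)
x = -44
F(z, U) = 116 - 44*U**2 (F(z, U) = (U*(-44))*U + 116 = (-44*U)*U + 116 = -44*U**2 + 116 = 116 - 44*U**2)
(-25473 + P)*(F(b(1), -20) - 46233) = (-25473 + 26569)*((116 - 44*(-20)**2) - 46233) = 1096*((116 - 44*400) - 46233) = 1096*((116 - 17600) - 46233) = 1096*(-17484 - 46233) = 1096*(-63717) = -69833832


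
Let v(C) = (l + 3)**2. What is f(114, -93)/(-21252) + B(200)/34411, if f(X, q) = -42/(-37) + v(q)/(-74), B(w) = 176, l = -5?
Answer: 34254146/6764548791 ≈ 0.0050638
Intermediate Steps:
v(C) = 4 (v(C) = (-5 + 3)**2 = (-2)**2 = 4)
f(X, q) = 40/37 (f(X, q) = -42/(-37) + 4/(-74) = -42*(-1/37) + 4*(-1/74) = 42/37 - 2/37 = 40/37)
f(114, -93)/(-21252) + B(200)/34411 = (40/37)/(-21252) + 176/34411 = (40/37)*(-1/21252) + 176*(1/34411) = -10/196581 + 176/34411 = 34254146/6764548791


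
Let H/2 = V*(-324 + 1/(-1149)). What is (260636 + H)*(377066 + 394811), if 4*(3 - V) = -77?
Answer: 436734857008375/2298 ≈ 1.9005e+11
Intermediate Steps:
V = 89/4 (V = 3 - 1/4*(-77) = 3 + 77/4 = 89/4 ≈ 22.250)
H = -33132653/2298 (H = 2*(89*(-324 + 1/(-1149))/4) = 2*(89*(-324 - 1/1149)/4) = 2*((89/4)*(-372277/1149)) = 2*(-33132653/4596) = -33132653/2298 ≈ -14418.)
(260636 + H)*(377066 + 394811) = (260636 - 33132653/2298)*(377066 + 394811) = (565808875/2298)*771877 = 436734857008375/2298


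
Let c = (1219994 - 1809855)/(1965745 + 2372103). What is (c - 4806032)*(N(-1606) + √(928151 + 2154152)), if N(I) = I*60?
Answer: 251112195327968865/542231 - 20847836888997*√3082303/4337848 ≈ 4.5467e+11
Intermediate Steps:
c = -589861/4337848 ≈ -0.13598
N(I) = 60*I
(c - 4806032)*(N(-1606) + √(928151 + 2154152)) = (-589861/4337848 - 4806032)*(60*(-1606) + √(928151 + 2154152)) = -20847836888997*(-96360 + √3082303)/4337848 = 251112195327968865/542231 - 20847836888997*√3082303/4337848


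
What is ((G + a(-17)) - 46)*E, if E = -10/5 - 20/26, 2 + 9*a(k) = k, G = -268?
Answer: 11380/13 ≈ 875.38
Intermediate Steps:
a(k) = -2/9 + k/9
E = -36/13 (E = -10*1/5 - 20*1/26 = -2 - 10/13 = -36/13 ≈ -2.7692)
((G + a(-17)) - 46)*E = ((-268 + (-2/9 + (1/9)*(-17))) - 46)*(-36/13) = ((-268 + (-2/9 - 17/9)) - 46)*(-36/13) = ((-268 - 19/9) - 46)*(-36/13) = (-2431/9 - 46)*(-36/13) = -2845/9*(-36/13) = 11380/13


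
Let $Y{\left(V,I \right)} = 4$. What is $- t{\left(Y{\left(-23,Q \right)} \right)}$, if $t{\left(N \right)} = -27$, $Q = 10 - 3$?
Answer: $27$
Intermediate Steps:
$Q = 7$ ($Q = 10 - 3 = 7$)
$- t{\left(Y{\left(-23,Q \right)} \right)} = \left(-1\right) \left(-27\right) = 27$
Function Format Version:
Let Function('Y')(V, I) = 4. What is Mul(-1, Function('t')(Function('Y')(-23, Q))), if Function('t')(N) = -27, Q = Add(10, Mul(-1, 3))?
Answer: 27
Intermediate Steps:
Q = 7 (Q = Add(10, -3) = 7)
Mul(-1, Function('t')(Function('Y')(-23, Q))) = Mul(-1, -27) = 27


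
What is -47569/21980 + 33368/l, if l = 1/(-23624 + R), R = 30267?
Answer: 4872166407951/21980 ≈ 2.2166e+8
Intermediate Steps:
l = 1/6643 (l = 1/(-23624 + 30267) = 1/6643 ≈ 0.00015053)
-47569/21980 + 33368/l = -47569/21980 + 33368/(1/6643) = -47569*1/21980 + 33368*6643 = -47569/21980 + 221663624 = 4872166407951/21980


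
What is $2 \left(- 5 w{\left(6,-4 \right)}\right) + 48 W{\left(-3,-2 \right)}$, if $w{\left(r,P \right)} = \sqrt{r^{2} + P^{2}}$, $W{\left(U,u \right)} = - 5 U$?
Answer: $720 - 20 \sqrt{13} \approx 647.89$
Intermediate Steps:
$w{\left(r,P \right)} = \sqrt{P^{2} + r^{2}}$
$2 \left(- 5 w{\left(6,-4 \right)}\right) + 48 W{\left(-3,-2 \right)} = 2 \left(- 5 \sqrt{\left(-4\right)^{2} + 6^{2}}\right) + 48 \left(\left(-5\right) \left(-3\right)\right) = 2 \left(- 5 \sqrt{16 + 36}\right) + 48 \cdot 15 = 2 \left(- 5 \sqrt{52}\right) + 720 = 2 \left(- 5 \cdot 2 \sqrt{13}\right) + 720 = 2 \left(- 10 \sqrt{13}\right) + 720 = - 20 \sqrt{13} + 720 = 720 - 20 \sqrt{13}$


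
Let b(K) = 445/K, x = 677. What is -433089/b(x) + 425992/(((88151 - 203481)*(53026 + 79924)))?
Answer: -224784551139665597/341161997875 ≈ -6.5888e+5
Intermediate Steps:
-433089/b(x) + 425992/(((88151 - 203481)*(53026 + 79924))) = -433089/(445/677) + 425992/(((88151 - 203481)*(53026 + 79924))) = -433089/(445*(1/677)) + 425992/((-115330*132950)) = -433089/445/677 + 425992/(-15333123500) = -433089*677/445 + 425992*(-1/15333123500) = -293201253/445 - 106498/3833280875 = -224784551139665597/341161997875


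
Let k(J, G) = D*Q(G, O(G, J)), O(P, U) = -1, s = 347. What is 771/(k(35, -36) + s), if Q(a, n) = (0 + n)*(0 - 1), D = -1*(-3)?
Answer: 771/350 ≈ 2.2029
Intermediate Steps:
D = 3
Q(a, n) = -n (Q(a, n) = n*(-1) = -n)
k(J, G) = 3 (k(J, G) = 3*(-1*(-1)) = 3*1 = 3)
771/(k(35, -36) + s) = 771/(3 + 347) = 771/350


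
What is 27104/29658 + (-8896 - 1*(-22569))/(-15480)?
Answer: 2342681/76517640 ≈ 0.030616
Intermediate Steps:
27104/29658 + (-8896 - 1*(-22569))/(-15480) = 27104*(1/29658) + (-8896 + 22569)*(-1/15480) = 13552/14829 + 13673*(-1/15480) = 13552/14829 - 13673/15480 = 2342681/76517640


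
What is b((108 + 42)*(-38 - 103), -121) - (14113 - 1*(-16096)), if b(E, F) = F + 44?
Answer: -30286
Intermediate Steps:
b(E, F) = 44 + F
b((108 + 42)*(-38 - 103), -121) - (14113 - 1*(-16096)) = (44 - 121) - (14113 - 1*(-16096)) = -77 - (14113 + 16096) = -77 - 1*30209 = -77 - 30209 = -30286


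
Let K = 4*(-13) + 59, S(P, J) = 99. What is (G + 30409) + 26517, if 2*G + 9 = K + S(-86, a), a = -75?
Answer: 113949/2 ≈ 56975.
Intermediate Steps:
K = 7 (K = -52 + 59 = 7)
G = 97/2 (G = -9/2 + (7 + 99)/2 = -9/2 + (½)*106 = -9/2 + 53 = 97/2 ≈ 48.500)
(G + 30409) + 26517 = (97/2 + 30409) + 26517 = 60915/2 + 26517 = 113949/2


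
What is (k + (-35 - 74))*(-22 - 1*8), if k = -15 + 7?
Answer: 3510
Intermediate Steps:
k = -8
(k + (-35 - 74))*(-22 - 1*8) = (-8 + (-35 - 74))*(-22 - 1*8) = (-8 - 109)*(-22 - 8) = -117*(-30) = 3510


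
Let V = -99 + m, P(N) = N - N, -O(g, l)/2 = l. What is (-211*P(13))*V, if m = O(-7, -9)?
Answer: 0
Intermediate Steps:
O(g, l) = -2*l
m = 18 (m = -2*(-9) = 18)
P(N) = 0
V = -81 (V = -99 + 18 = -81)
(-211*P(13))*V = -211*0*(-81) = 0*(-81) = 0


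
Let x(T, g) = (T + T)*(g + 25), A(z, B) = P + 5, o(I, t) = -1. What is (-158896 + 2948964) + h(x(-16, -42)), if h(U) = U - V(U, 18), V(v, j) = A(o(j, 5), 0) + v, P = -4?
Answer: 2790067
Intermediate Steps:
A(z, B) = 1 (A(z, B) = -4 + 5 = 1)
V(v, j) = 1 + v
x(T, g) = 2*T*(25 + g) (x(T, g) = (2*T)*(25 + g) = 2*T*(25 + g))
h(U) = -1 (h(U) = U - (1 + U) = U + (-1 - U) = -1)
(-158896 + 2948964) + h(x(-16, -42)) = (-158896 + 2948964) - 1 = 2790068 - 1 = 2790067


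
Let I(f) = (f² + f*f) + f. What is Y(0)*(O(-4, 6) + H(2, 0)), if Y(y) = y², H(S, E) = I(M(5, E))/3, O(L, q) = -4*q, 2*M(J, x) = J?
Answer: 0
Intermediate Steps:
M(J, x) = J/2
I(f) = f + 2*f² (I(f) = (f² + f²) + f = 2*f² + f = f + 2*f²)
H(S, E) = 5 (H(S, E) = (((½)*5)*(1 + 2*((½)*5)))/3 = (5*(1 + 2*(5/2))/2)*(⅓) = (5*(1 + 5)/2)*(⅓) = ((5/2)*6)*(⅓) = 15*(⅓) = 5)
Y(0)*(O(-4, 6) + H(2, 0)) = 0²*(-4*6 + 5) = 0*(-24 + 5) = 0*(-19) = 0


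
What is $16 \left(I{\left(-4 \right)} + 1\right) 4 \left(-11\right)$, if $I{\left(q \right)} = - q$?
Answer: $-3520$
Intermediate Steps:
$16 \left(I{\left(-4 \right)} + 1\right) 4 \left(-11\right) = 16 \left(\left(-1\right) \left(-4\right) + 1\right) 4 \left(-11\right) = 16 \left(4 + 1\right) 4 \left(-11\right) = 16 \cdot 5 \cdot 4 \left(-11\right) = 16 \cdot 20 \left(-11\right) = 320 \left(-11\right) = -3520$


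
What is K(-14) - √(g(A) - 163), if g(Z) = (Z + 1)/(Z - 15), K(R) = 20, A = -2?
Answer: 20 - I*√47090/17 ≈ 20.0 - 12.765*I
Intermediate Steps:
g(Z) = (1 + Z)/(-15 + Z)
K(-14) - √(g(A) - 163) = 20 - √((1 - 2)/(-15 - 2) - 163) = 20 - √(-1/(-17) - 163) = 20 - √(-1/17*(-1) - 163) = 20 - √(1/17 - 163) = 20 - √(-2770/17) = 20 - I*√47090/17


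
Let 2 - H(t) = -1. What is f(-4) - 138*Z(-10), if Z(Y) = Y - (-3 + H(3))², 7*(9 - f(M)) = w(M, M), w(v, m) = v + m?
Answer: 9731/7 ≈ 1390.1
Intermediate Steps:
H(t) = 3 (H(t) = 2 - 1*(-1) = 2 + 1 = 3)
w(v, m) = m + v
f(M) = 9 - 2*M/7 (f(M) = 9 - (M + M)/7 = 9 - 2*M/7)
Z(Y) = Y (Z(Y) = Y - (-3 + 3)² = Y - 1*0² = Y - 1*0 = Y + 0 = Y)
f(-4) - 138*Z(-10) = (9 - 2/7*(-4)) - 138*(-10) = (9 + 8/7) + 1380 = 71/7 + 1380 = 9731/7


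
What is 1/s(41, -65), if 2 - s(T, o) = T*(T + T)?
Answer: -1/3360 ≈ -0.00029762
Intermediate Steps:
s(T, o) = 2 - 2*T² (s(T, o) = 2 - T*(T + T) = 2 - T*2*T = 2 - 2*T²)
1/s(41, -65) = 1/(2 - 2*41²) = 1/(2 - 2*1681) = 1/(2 - 3362) = 1/(-3360) = -1/3360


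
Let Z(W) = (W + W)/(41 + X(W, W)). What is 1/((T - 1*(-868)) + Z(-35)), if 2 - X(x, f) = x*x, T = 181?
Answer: 591/619994 ≈ 0.00095323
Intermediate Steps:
X(x, f) = 2 - x² (X(x, f) = 2 - x*x = 2 - x²)
Z(W) = 2*W/(43 - W²) (Z(W) = (W + W)/(41 + (2 - W²)) = (2*W)/(43 - W²) = 2*W/(43 - W²))
1/((T - 1*(-868)) + Z(-35)) = 1/((181 - 1*(-868)) - 2*(-35)/(-43 + (-35)²)) = 1/((181 + 868) - 2*(-35)/(-43 + 1225)) = 1/(1049 - 2*(-35)/1182) = 1/(1049 - 2*(-35)*1/1182) = 1/(1049 + 35/591) = 1/(619994/591) = 591/619994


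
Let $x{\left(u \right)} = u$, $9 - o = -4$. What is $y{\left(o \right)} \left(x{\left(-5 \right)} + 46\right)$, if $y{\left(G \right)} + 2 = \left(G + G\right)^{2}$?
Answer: $27634$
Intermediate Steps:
$o = 13$ ($o = 9 - -4 = 9 + 4 = 13$)
$y{\left(G \right)} = -2 + 4 G^{2}$ ($y{\left(G \right)} = -2 + \left(G + G\right)^{2} = -2 + \left(2 G\right)^{2} = -2 + 4 G^{2}$)
$y{\left(o \right)} \left(x{\left(-5 \right)} + 46\right) = \left(-2 + 4 \cdot 13^{2}\right) \left(-5 + 46\right) = \left(-2 + 4 \cdot 169\right) 41 = \left(-2 + 676\right) 41 = 674 \cdot 41 = 27634$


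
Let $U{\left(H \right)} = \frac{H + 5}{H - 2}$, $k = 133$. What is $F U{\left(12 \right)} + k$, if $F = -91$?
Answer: $- \frac{217}{10} \approx -21.7$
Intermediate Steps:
$U{\left(H \right)} = \frac{5 + H}{-2 + H}$
$F U{\left(12 \right)} + k = - 91 \frac{5 + 12}{-2 + 12} + 133 = - 91 \cdot \frac{1}{10} \cdot 17 + 133 = \left(-91\right) \frac{17}{10} + 133 = - \frac{1547}{10} + 133 = - \frac{217}{10}$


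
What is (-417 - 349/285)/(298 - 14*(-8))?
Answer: -59597/58425 ≈ -1.0201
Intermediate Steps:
(-417 - 349/285)/(298 - 14*(-8)) = (-417 - 349*1/285)/(298 + 112) = (-417 - 349/285)/410 = -119194/285*1/410 = -59597/58425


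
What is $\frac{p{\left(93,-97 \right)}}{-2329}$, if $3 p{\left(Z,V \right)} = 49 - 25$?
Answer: $- \frac{8}{2329} \approx -0.0034349$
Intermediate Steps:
$p{\left(Z,V \right)} = 8$ ($p{\left(Z,V \right)} = \frac{49 - 25}{3} = \frac{1}{3} \cdot 24 = 8$)
$\frac{p{\left(93,-97 \right)}}{-2329} = \frac{8}{-2329} = 8 \left(- \frac{1}{2329}\right) = - \frac{8}{2329}$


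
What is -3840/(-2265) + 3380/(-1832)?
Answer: -10347/69158 ≈ -0.14961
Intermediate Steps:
-3840/(-2265) + 3380/(-1832) = -3840*(-1/2265) + 3380*(-1/1832) = 256/151 - 845/458 = -10347/69158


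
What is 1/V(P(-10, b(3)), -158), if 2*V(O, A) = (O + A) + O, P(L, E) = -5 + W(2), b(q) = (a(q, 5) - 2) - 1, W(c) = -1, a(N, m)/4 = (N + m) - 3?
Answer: -1/85 ≈ -0.011765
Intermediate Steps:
a(N, m) = -12 + 4*N + 4*m (a(N, m) = 4*((N + m) - 3) = 4*(-3 + N + m) = -12 + 4*N + 4*m)
b(q) = 5 + 4*q (b(q) = ((-12 + 4*q + 4*5) - 2) - 1 = ((-12 + 4*q + 20) - 2) - 1 = ((8 + 4*q) - 2) - 1 = (6 + 4*q) - 1 = 5 + 4*q)
P(L, E) = -6 (P(L, E) = -5 - 1 = -6)
V(O, A) = O + A/2 (V(O, A) = ((O + A) + O)/2 = ((A + O) + O)/2 = (A + 2*O)/2 = O + A/2)
1/V(P(-10, b(3)), -158) = 1/(-6 + (1/2)*(-158)) = 1/(-6 - 79) = 1/(-85) = -1/85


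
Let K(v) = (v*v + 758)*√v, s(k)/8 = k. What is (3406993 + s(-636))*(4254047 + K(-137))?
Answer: 14471863759535 + 66428998935*I*√137 ≈ 1.4472e+13 + 7.7753e+11*I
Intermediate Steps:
s(k) = 8*k
K(v) = √v*(758 + v²) (K(v) = (v² + 758)*√v = (758 + v²)*√v = √v*(758 + v²))
(3406993 + s(-636))*(4254047 + K(-137)) = (3406993 + 8*(-636))*(4254047 + √(-137)*(758 + (-137)²)) = (3406993 - 5088)*(4254047 + (I*√137)*(758 + 18769)) = 3401905*(4254047 + (I*√137)*19527) = 3401905*(4254047 + 19527*I*√137) = 14471863759535 + 66428998935*I*√137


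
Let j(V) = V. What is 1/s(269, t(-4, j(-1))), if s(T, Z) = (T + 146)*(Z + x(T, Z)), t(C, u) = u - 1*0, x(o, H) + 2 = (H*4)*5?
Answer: -1/9545 ≈ -0.00010477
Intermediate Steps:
x(o, H) = -2 + 20*H (x(o, H) = -2 + (H*4)*5 = -2 + (4*H)*5 = -2 + 20*H)
t(C, u) = u (t(C, u) = u + 0 = u)
s(T, Z) = (-2 + 21*Z)*(146 + T) (s(T, Z) = (T + 146)*(Z + (-2 + 20*Z)) = (146 + T)*(-2 + 21*Z) = (-2 + 21*Z)*(146 + T))
1/s(269, t(-4, j(-1))) = 1/(-292 - 2*269 + 3066*(-1) + 21*269*(-1)) = 1/(-292 - 538 - 3066 - 5649) = 1/(-9545) = -1/9545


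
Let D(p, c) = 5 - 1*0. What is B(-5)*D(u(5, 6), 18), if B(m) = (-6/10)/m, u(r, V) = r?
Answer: ⅗ ≈ 0.60000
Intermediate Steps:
D(p, c) = 5 (D(p, c) = 5 + 0 = 5)
B(m) = -3/(5*m) (B(m) = (-6*⅒)/m = -3/(5*m))
B(-5)*D(u(5, 6), 18) = -⅗/(-5)*5 = -⅗*(-⅕)*5 = (3/25)*5 = ⅗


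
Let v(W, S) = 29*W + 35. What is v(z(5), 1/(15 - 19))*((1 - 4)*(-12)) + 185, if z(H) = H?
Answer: 6665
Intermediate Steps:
v(W, S) = 35 + 29*W
v(z(5), 1/(15 - 19))*((1 - 4)*(-12)) + 185 = (35 + 29*5)*((1 - 4)*(-12)) + 185 = (35 + 145)*(-3*(-12)) + 185 = 180*36 + 185 = 6480 + 185 = 6665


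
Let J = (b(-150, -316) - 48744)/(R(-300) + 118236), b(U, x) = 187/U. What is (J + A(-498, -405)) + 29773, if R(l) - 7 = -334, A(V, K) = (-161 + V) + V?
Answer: 506105279813/17686350 ≈ 28616.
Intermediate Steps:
A(V, K) = -161 + 2*V
R(l) = -327 (R(l) = 7 - 334 = -327)
J = -7311787/17686350 (J = (187/(-150) - 48744)/(-327 + 118236) = (187*(-1/150) - 48744)/117909 = (-187/150 - 48744)*(1/117909) = -7311787/150*1/117909 = -7311787/17686350 ≈ -0.41341)
(J + A(-498, -405)) + 29773 = (-7311787/17686350 + (-161 + 2*(-498))) + 29773 = (-7311787/17686350 + (-161 - 996)) + 29773 = (-7311787/17686350 - 1157) + 29773 = -20470418737/17686350 + 29773 = 506105279813/17686350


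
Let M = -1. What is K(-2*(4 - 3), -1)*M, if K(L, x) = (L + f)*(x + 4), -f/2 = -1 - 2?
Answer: -12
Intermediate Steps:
f = 6 (f = -2*(-1 - 2) = -2*(-3) = 6)
K(L, x) = (4 + x)*(6 + L) (K(L, x) = (L + 6)*(x + 4) = (6 + L)*(4 + x) = (4 + x)*(6 + L))
K(-2*(4 - 3), -1)*M = (24 + 4*(-2*(4 - 3)) + 6*(-1) - 2*(4 - 3)*(-1))*(-1) = (24 + 4*(-2*1) - 6 - 2*1*(-1))*(-1) = (24 + 4*(-2) - 6 - 2*(-1))*(-1) = (24 - 8 - 6 + 2)*(-1) = 12*(-1) = -12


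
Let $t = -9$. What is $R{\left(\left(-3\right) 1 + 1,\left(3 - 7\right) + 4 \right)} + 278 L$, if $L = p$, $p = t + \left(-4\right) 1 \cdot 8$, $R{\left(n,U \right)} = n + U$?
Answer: $-11400$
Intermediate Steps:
$R{\left(n,U \right)} = U + n$
$p = -41$ ($p = -9 + \left(-4\right) 1 \cdot 8 = -9 - 32 = -41$)
$L = -41$
$R{\left(\left(-3\right) 1 + 1,\left(3 - 7\right) + 4 \right)} + 278 L = \left(\left(\left(3 - 7\right) + 4\right) + \left(\left(-3\right) 1 + 1\right)\right) + 278 \left(-41\right) = \left(\left(-4 + 4\right) + \left(-3 + 1\right)\right) - 11398 = \left(0 - 2\right) - 11398 = -2 - 11398 = -11400$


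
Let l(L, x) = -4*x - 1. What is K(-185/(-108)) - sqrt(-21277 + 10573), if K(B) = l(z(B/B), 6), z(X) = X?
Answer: -25 - 4*I*sqrt(669) ≈ -25.0 - 103.46*I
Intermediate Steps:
l(L, x) = -1 - 4*x
K(B) = -25 (K(B) = -1 - 4*6 = -1 - 24 = -25)
K(-185/(-108)) - sqrt(-21277 + 10573) = -25 - sqrt(-21277 + 10573) = -25 - sqrt(-10704) = -25 - 4*I*sqrt(669)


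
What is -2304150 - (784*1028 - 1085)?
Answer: -3109017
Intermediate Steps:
-2304150 - (784*1028 - 1085) = -2304150 - (805952 - 1085) = -2304150 - 1*804867 = -2304150 - 804867 = -3109017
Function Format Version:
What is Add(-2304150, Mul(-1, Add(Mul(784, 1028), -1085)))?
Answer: -3109017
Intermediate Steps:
Add(-2304150, Mul(-1, Add(Mul(784, 1028), -1085))) = Add(-2304150, Mul(-1, Add(805952, -1085))) = Add(-2304150, Mul(-1, 804867)) = Add(-2304150, -804867) = -3109017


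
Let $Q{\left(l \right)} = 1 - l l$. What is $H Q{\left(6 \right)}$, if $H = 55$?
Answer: $-1925$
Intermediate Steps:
$Q{\left(l \right)} = 1 - l^{2}$
$H Q{\left(6 \right)} = 55 \left(1 - 6^{2}\right) = 55 \left(1 - 36\right) = 55 \left(-35\right) = -1925$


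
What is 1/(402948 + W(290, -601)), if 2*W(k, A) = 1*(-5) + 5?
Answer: 1/402948 ≈ 2.4817e-6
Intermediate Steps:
W(k, A) = 0 (W(k, A) = (1*(-5) + 5)/2 = (-5 + 5)/2 = (1/2)*0 = 0)
1/(402948 + W(290, -601)) = 1/(402948 + 0) = 1/402948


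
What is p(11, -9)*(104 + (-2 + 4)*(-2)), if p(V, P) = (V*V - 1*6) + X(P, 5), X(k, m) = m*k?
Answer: 7000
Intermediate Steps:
X(k, m) = k*m
p(V, P) = -6 + V² + 5*P (p(V, P) = (V*V - 1*6) + P*5 = (V² - 6) + 5*P = (-6 + V²) + 5*P = -6 + V² + 5*P)
p(11, -9)*(104 + (-2 + 4)*(-2)) = (-6 + 11² + 5*(-9))*(104 + (-2 + 4)*(-2)) = (-6 + 121 - 45)*(104 + 2*(-2)) = 70*(104 - 4) = 70*100 = 7000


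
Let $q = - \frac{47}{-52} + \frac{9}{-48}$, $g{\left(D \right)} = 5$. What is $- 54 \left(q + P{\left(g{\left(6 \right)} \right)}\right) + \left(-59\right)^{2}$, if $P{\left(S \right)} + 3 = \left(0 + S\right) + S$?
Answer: $\frac{318689}{104} \approx 3064.3$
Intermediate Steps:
$q = \frac{149}{208}$ ($q = \left(-47\right) \left(- \frac{1}{52}\right) + 9 \left(- \frac{1}{48}\right) = \frac{47}{52} - \frac{3}{16} = \frac{149}{208} \approx 0.71635$)
$P{\left(S \right)} = -3 + 2 S$ ($P{\left(S \right)} = -3 + \left(\left(0 + S\right) + S\right) = -3 + \left(S + S\right) = -3 + 2 S$)
$- 54 \left(q + P{\left(g{\left(6 \right)} \right)}\right) + \left(-59\right)^{2} = - 54 \left(\frac{149}{208} + \left(-3 + 2 \cdot 5\right)\right) + \left(-59\right)^{2} = - 54 \left(\frac{149}{208} + \left(-3 + 10\right)\right) + 3481 = - 54 \left(\frac{149}{208} + 7\right) + 3481 = \left(-54\right) \frac{1605}{208} + 3481 = - \frac{43335}{104} + 3481 = \frac{318689}{104}$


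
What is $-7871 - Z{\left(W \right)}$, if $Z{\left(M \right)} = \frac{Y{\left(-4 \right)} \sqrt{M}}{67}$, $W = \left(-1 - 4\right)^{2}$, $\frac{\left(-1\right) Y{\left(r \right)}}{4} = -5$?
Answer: $- \frac{527457}{67} \approx -7872.5$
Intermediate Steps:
$Y{\left(r \right)} = 20$ ($Y{\left(r \right)} = \left(-4\right) \left(-5\right) = 20$)
$W = 25$ ($W = \left(-5\right)^{2} = 25$)
$Z{\left(M \right)} = \frac{20 \sqrt{M}}{67}$
$-7871 - Z{\left(W \right)} = -7871 - \frac{20 \sqrt{25}}{67} = -7871 - \frac{20}{67} \cdot 5 = -7871 - \frac{100}{67} = - \frac{527457}{67}$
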